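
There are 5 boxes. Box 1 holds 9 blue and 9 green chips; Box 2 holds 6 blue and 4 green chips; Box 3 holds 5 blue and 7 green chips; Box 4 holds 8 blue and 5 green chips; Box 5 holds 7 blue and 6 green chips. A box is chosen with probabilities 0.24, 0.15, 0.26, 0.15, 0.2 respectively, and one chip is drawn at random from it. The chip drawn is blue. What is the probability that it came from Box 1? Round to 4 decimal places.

Tabulate prior·likelihood by source: [1] prior 0.24, lik 0.5, product 0.1200; [2] prior 0.15, lik 0.6, product 0.09000; [3] prior 0.26, lik 0.4167, product 0.1083; [4] prior 0.15, lik 0.6154, product 0.09231; [5] prior 0.2, lik 0.5385, product 0.1077.
Normalizing constant = 0.51833; the posterior for Box 1 is its product over the sum, 0.1200/0.51833 = 0.2315.

Posterior probability ≈ 0.2315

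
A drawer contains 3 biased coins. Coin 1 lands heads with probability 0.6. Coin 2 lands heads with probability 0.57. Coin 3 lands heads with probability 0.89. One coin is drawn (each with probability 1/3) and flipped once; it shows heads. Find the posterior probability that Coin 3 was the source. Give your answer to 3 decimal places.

Posterior probability ≈ 0.432

Tabulate prior·likelihood by source: [1] prior 0.333333, lik 0.6, product 0.2000; [2] prior 0.333333, lik 0.57, product 0.1900; [3] prior 0.333333, lik 0.89, product 0.2967.
Normalizing constant = 0.68667; the posterior for Coin 3 is its product over the sum, 0.2967/0.68667 = 0.432.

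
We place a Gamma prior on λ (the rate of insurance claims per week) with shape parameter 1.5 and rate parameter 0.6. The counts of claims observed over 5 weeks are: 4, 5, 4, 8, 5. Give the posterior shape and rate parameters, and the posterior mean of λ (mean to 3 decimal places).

Posterior: Gamma(shape=27.5, rate=5.6); mean ≈ 4.911

The Poisson likelihood adds the total count to the shape and the number of exposure periods to the rate. Here ∑xᵢ = 26 and n = 5, so shape 1.5→27.5 and rate 0.6→5.6.
E[λ | data] = 27.5/5.6 = 4.911.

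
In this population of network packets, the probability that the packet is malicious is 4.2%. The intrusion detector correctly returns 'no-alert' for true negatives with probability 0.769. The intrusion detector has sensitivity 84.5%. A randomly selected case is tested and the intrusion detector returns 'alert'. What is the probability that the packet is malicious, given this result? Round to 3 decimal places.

Write H for 'the packet is malicious'. Prior odds H:¬H = 0.042/0.958 = 0.043841. For the 'alert' outcome, the likelihood ratio is 0.845/0.231 = 3.6580.
Posterior odds = 0.043841 × 3.6580 = 0.16037, so P(H|E) = 0.16037/(1+0.16037) = 0.138.

P(H | E) ≈ 0.138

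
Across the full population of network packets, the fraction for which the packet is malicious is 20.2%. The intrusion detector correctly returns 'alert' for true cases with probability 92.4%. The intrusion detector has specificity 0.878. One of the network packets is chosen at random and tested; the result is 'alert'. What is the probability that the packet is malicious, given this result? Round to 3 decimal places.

P(H | E) ≈ 0.657

Let H be the event that the packet is malicious. P(H) = 0.202, so P(¬H) = 0.798. With E the 'alert' result, P(E|H) = 0.924 and P(E|¬H) = 0.122.
P(E) = 0.924·0.202 + 0.122·0.798 = 0.18665 + 0.097356 = 0.28400.
By Bayes' theorem, P(H|E) = 0.18665 / 0.28400 = 0.657.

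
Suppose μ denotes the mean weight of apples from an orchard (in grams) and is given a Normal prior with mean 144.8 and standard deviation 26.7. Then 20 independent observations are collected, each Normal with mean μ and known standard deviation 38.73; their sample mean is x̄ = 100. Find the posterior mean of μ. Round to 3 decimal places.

Posterior mean ≈ 104.265

Prior precision 1/τ₀² = 1/26.7² = 0.00140274; data precision n/σ² = 20/38.73² = 0.0133332.
Posterior precision = 0.00140274 + 0.0133332 = 0.0147360.
Posterior mean = (0.00140274·144.8 + 0.0133332·100) / 0.0147360 = 104.265.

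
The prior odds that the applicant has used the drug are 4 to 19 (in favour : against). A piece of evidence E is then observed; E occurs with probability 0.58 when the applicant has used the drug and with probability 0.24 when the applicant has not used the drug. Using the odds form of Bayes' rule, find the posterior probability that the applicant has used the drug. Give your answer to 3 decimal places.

Posterior probability ≈ 0.337

Prior odds = 4/19 = 0.21053. In log-odds, ln(0.21053) = -1.5581.
Add log likelihood ratio: ln(2.4167) = 0.88239.
Posterior log-odds = -0.67576, so posterior odds = exp(-0.67576) = 0.50877. Converting, P(H|E) = 0.50877/1.5088 = 0.337.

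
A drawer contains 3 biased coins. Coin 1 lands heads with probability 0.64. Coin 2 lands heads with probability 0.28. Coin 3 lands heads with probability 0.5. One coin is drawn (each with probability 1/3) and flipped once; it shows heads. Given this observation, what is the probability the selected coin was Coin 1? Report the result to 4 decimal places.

Posterior probability ≈ 0.4507

Tabulate prior·likelihood by source: [1] prior 0.333333, lik 0.64, product 0.2133; [2] prior 0.333333, lik 0.28, product 0.09333; [3] prior 0.333333, lik 0.5, product 0.1667.
Normalizing constant = 0.47333; the posterior for Coin 1 is its product over the sum, 0.2133/0.47333 = 0.4507.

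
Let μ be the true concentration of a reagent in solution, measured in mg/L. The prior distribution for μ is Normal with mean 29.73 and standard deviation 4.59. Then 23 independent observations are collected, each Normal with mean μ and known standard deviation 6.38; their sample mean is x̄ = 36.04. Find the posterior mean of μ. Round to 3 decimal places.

Posterior mean ≈ 35.551

With known σ, the Normal prior is conjugate. Weight on the data is w = (n/σ²)/(n/σ² + 1/τ₀²) = 0.565049/(0.565049+0.0474651) = 0.92251.
Posterior mean = w·x̄ + (1−w)·μ₀ = 0.92251·36.04 + 0.077492·29.73 = 35.551.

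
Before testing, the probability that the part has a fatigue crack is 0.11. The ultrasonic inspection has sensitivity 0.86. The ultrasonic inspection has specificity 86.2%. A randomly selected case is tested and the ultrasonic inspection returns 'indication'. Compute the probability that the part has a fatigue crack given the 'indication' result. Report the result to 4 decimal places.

Write H for 'the part has a fatigue crack'. Prior odds H:¬H = 0.11/0.89 = 0.12360. For the 'indication' outcome, the likelihood ratio is 0.86/0.138 = 6.2319.
Posterior odds = 0.12360 × 6.2319 = 0.77023, so P(H|E) = 0.77023/(1+0.77023) = 0.4351.

P(H | E) ≈ 0.4351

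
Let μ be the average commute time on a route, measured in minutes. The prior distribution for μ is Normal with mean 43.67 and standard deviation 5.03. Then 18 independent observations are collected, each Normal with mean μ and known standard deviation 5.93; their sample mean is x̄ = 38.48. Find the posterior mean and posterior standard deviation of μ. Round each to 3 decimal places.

With known σ, the Normal prior is conjugate. Weight on the data is w = (n/σ²)/(n/σ² + 1/τ₀²) = 0.511874/(0.511874+0.0395243) = 0.92832.
Posterior mean = w·x̄ + (1−w)·μ₀ = 0.92832·38.48 + 0.071680·43.67 = 38.852. Posterior variance = 1/(0.511874+0.0395243) = 1.81357, so SD = 1.347.

Posterior mean ≈ 38.852; posterior SD ≈ 1.347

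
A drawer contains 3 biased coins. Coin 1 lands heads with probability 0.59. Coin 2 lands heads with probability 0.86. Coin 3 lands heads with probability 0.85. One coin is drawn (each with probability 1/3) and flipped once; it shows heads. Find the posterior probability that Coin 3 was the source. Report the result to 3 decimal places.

Tabulate prior·likelihood by source: [1] prior 0.333333, lik 0.59, product 0.1967; [2] prior 0.333333, lik 0.86, product 0.2867; [3] prior 0.333333, lik 0.85, product 0.2833.
Normalizing constant = 0.76667; the posterior for Coin 3 is its product over the sum, 0.2833/0.76667 = 0.370.

Posterior probability ≈ 0.370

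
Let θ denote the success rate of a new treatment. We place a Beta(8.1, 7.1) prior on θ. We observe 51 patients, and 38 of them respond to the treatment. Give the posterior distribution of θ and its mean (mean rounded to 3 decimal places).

Observing 38 successes and 13 failures updates Beta(8.1, 7.1) by adding the success and failure counts to the two shape parameters: α = 8.1+38 = 46.1, β = 7.1+13 = 20.1.
Posterior mean = α/(α+β) = 46.1/66.2 = 0.696.

Posterior: Beta(46.1, 20.1); mean ≈ 0.696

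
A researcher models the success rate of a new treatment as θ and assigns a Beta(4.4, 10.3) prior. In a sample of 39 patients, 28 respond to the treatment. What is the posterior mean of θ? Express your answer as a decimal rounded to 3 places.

Posterior mean ≈ 0.603

Observing 28 successes and 11 failures updates Beta(4.4, 10.3) by adding the success and failure counts to the two shape parameters: α = 4.4+28 = 32.4, β = 10.3+11 = 21.3.
Posterior mean = α/(α+β) = 32.4/53.7 = 0.603.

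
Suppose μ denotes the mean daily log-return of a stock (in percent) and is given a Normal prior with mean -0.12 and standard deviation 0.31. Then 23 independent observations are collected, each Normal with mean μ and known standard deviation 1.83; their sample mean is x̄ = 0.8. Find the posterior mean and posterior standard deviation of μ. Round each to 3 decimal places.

Prior precision 1/τ₀² = 1/0.31² = 10.4058; data precision n/σ² = 23/1.83² = 6.86793.
Posterior precision = 10.4058 + 6.86793 = 17.2738, giving posterior SD = 1/√17.2738 = 0.241.
Posterior mean = (10.4058·-0.12 + 6.86793·0.8) / 17.2738 = 0.246.

Posterior mean ≈ 0.246; posterior SD ≈ 0.241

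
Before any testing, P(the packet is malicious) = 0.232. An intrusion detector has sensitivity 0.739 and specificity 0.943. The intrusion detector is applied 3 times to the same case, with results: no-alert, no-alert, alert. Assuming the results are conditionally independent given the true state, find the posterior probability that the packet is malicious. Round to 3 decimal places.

Posterior P(H) ≈ 0.231

With H the event that the packet is malicious, the joint likelihood of the observed sequence is P(data|H) = 0.261·0.261·0.739 = 0.050341 and P(data|¬H) = 0.943·0.943·0.057 = 0.050687.
Bayes: P(H|data) = 0.232·0.050341 / (0.232·0.050341 + 0.768·0.050687) = 0.011679/0.050607 = 0.2308.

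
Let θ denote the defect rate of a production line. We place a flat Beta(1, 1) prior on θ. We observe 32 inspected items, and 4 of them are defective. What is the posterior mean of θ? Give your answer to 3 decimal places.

Observing 4 successes and 28 failures updates Beta(1, 1) by adding the success and failure counts to the two shape parameters: α = 1+4 = 5, β = 1+28 = 29.
E[θ | data] = 5/(5+29) = 0.147.

Posterior mean ≈ 0.147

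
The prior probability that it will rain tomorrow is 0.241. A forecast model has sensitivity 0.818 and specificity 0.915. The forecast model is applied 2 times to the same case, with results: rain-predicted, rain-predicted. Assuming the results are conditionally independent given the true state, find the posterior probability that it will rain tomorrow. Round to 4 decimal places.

Posterior P(H) ≈ 0.9671

With H the event that it will rain tomorrow, the joint likelihood of the observed sequence is P(data|H) = 0.818·0.818 = 0.66912 and P(data|¬H) = 0.085·0.085 = 0.0072250.
Bayes: P(H|data) = 0.241·0.66912 / (0.241·0.66912 + 0.759·0.0072250) = 0.16126/0.16674 = 0.9671.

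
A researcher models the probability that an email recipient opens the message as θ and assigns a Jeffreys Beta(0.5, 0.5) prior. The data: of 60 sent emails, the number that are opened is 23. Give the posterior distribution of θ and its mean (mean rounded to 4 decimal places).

Posterior: Beta(23.5, 37.5); mean ≈ 0.3852

Observing 23 successes and 37 failures updates Beta(0.5, 0.5) by adding the success and failure counts to the two shape parameters: α = 0.5+23 = 23.5, β = 0.5+37 = 37.5.
E[θ | data] = 23.5/(23.5+37.5) = 0.3852.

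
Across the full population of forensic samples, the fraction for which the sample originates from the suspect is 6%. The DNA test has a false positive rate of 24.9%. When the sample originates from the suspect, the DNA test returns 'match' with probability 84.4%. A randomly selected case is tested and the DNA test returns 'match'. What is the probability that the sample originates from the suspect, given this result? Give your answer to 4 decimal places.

Let H be the event that the sample originates from the suspect. P(H) = 0.06, so P(¬H) = 0.94. With E the 'match' result, P(E|H) = 0.844 and P(E|¬H) = 0.249.
P(E) = 0.844·0.06 + 0.249·0.94 = 0.050640 + 0.23406 = 0.28470.
By Bayes' theorem, P(H|E) = 0.050640 / 0.28470 = 0.1779.

P(H | E) ≈ 0.1779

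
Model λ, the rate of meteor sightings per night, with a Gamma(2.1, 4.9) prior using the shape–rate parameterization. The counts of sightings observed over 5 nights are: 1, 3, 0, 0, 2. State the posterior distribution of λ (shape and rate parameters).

Total count ∑xᵢ = 6 over n = 5 nights.
Gamma is conjugate to the Poisson likelihood: posterior is Gamma(shape = 2.1+6 = 8.1, rate = 4.9+5 = 9.9).

Posterior: Gamma(shape=8.1, rate=9.9)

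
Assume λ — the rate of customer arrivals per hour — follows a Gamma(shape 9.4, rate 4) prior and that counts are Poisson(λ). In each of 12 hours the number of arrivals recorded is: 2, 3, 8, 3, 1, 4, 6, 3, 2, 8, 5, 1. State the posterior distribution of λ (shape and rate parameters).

The Poisson likelihood adds the total count to the shape and the number of exposure periods to the rate. Here ∑xᵢ = 46 and n = 12, so shape 9.4→55.4 and rate 4→16.

Posterior: Gamma(shape=55.4, rate=16)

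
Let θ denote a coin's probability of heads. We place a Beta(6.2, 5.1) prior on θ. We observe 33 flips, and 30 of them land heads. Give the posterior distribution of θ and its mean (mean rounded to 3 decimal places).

The binomial likelihood is conjugate to the Beta prior: with 30 successes and 3 failures, the posterior is Beta(6.2+30, 5.1+3) = Beta(36.2, 8.1).
Posterior mean = α/(α+β) = 36.2/44.3 = 0.817.

Posterior: Beta(36.2, 8.1); mean ≈ 0.817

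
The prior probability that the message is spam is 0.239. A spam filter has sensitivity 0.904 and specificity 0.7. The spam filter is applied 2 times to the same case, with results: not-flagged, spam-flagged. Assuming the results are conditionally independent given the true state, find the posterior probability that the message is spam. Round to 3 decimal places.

Posterior P(H) ≈ 0.115

Let H be the event that the message is spam; start with P(H) = 0.239. P('spam-flagged'|H) = 0.904, P('spam-flagged'|¬H) = 0.3.
Update on result 1 ('not-flagged'): P(H) ← 0.096·0.2390 / (0.096·0.2390 + 0.7·0.7610) = 0.022944/0.55564 = 0.0413.
Update on result 2 ('spam-flagged'): P(H) ← 0.904·0.0413 / (0.904·0.0413 + 0.3·0.9587) = 0.037329/0.32494 = 0.1149.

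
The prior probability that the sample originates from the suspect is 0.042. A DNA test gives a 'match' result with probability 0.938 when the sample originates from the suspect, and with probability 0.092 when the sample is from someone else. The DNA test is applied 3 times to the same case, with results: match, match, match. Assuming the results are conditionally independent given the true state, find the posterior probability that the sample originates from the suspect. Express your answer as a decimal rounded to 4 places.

Posterior P(H) ≈ 0.9789

Let H be the event that the sample originates from the suspect; start with P(H) = 0.042. P('match'|H) = 0.938, P('match'|¬H) = 0.092.
Update on result 1 ('match'): P(H) ← 0.938·0.0420 / (0.938·0.0420 + 0.092·0.9580) = 0.039396/0.12753 = 0.3089.
Update on result 2 ('match'): P(H) ← 0.938·0.3089 / (0.938·0.3089 + 0.092·0.6911) = 0.28976/0.35334 = 0.8201.
Update on result 3 ('match'): P(H) ← 0.938·0.8201 / (0.938·0.8201 + 0.092·0.1799) = 0.76921/0.78577 = 0.9789.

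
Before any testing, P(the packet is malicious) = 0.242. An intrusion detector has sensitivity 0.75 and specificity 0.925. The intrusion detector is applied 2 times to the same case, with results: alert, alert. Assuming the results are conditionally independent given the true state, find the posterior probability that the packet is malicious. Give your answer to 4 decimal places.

Posterior P(H) ≈ 0.9696

With H the event that the packet is malicious, the joint likelihood of the observed sequence is P(data|H) = 0.75·0.75 = 0.56250 and P(data|¬H) = 0.075·0.075 = 0.0056250.
Bayes: P(H|data) = 0.242·0.56250 / (0.242·0.56250 + 0.758·0.0056250) = 0.13612/0.14039 = 0.9696.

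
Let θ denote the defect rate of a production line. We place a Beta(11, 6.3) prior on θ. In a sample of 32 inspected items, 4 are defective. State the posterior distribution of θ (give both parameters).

The binomial likelihood is conjugate to the Beta prior: with 4 successes and 28 failures, the posterior is Beta(11+4, 6.3+28) = Beta(15, 34.3).

Posterior: Beta(15, 34.3)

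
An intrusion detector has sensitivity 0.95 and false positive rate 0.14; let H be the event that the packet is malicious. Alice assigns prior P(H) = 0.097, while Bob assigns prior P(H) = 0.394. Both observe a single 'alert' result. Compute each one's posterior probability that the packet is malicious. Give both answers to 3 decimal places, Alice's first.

The likelihood ratio for an 'alert' result is 0.95/0.14 = 6.7857.
Alice: prior odds 0.097/0.903 = 0.10742; posterior odds 0.72892; posterior probability 0.422.
Bob: prior odds 0.394/0.606 = 0.65017; posterior odds 4.4118; posterior probability 0.815.

Alice: 0.422; Bob: 0.815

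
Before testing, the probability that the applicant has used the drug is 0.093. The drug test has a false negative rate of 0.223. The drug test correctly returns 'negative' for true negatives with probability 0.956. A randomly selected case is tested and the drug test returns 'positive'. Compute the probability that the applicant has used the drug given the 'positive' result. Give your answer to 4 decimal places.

P(H | E) ≈ 0.6442

Write H for 'the applicant has used the drug'. Prior odds H:¬H = 0.093/0.907 = 0.10254. For the 'positive' outcome, the likelihood ratio is 0.777/0.044 = 17.659.
Posterior odds = 0.10254 × 17.659 = 1.8107, so P(H|E) = 1.8107/(1+1.8107) = 0.6442.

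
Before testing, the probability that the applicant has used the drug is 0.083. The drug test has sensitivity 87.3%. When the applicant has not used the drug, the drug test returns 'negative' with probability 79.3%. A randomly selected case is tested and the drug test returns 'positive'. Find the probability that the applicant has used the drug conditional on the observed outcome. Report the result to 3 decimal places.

Let H be the event that the applicant has used the drug. P(H) = 0.083, so P(¬H) = 0.917. With E the 'positive' result, P(E|H) = 0.873 and P(E|¬H) = 0.207.
P(E) = 0.873·0.083 + 0.207·0.917 = 0.072459 + 0.18982 = 0.26228.
By Bayes' theorem, P(H|E) = 0.072459 / 0.26228 = 0.276.

P(H | E) ≈ 0.276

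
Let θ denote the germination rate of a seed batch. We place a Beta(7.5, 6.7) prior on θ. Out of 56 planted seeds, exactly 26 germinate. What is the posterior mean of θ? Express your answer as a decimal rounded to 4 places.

Observing 26 successes and 30 failures updates Beta(7.5, 6.7) by adding the success and failure counts to the two shape parameters: α = 7.5+26 = 33.5, β = 6.7+30 = 36.7.
E[θ | data] = 33.5/(33.5+36.7) = 0.4772.

Posterior mean ≈ 0.4772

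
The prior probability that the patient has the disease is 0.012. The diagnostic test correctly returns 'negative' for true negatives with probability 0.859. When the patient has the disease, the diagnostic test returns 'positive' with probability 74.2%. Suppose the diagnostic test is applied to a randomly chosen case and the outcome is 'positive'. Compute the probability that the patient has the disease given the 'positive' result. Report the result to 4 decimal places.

Let H be the event that the patient has the disease. P(H) = 0.012, so P(¬H) = 0.988. With E the 'positive' result, P(E|H) = 0.742 and P(E|¬H) = 0.141.
P(E) = 0.742·0.012 + 0.141·0.988 = 0.0089040 + 0.13931 = 0.14821.
By Bayes' theorem, P(H|E) = 0.0089040 / 0.14821 = 0.0601.

P(H | E) ≈ 0.0601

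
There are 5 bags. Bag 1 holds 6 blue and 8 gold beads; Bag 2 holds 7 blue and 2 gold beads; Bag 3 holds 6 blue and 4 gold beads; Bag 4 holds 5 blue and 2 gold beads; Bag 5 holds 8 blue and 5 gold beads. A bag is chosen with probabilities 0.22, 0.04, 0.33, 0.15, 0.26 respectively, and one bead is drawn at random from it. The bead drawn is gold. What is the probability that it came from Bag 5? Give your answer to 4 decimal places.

Posterior probability ≈ 0.2442

P(gold|Bag 1) = 0.5714; P(gold|Bag 2) = 0.2222; P(gold|Bag 3) = 0.4; P(gold|Bag 4) = 0.2857; P(gold|Bag 5) = 0.3846.
Prior × likelihood for each source: 0.22·0.5714=0.1257, 0.04·0.2222=0.008889, 0.33·0.4=0.1320, 0.15·0.2857=0.04286, 0.26·0.3846=0.1000. Summing gives P(gold) = 0.40946.
P(Bag 5 | gold) = 0.1000 / 0.40946 = 0.2442.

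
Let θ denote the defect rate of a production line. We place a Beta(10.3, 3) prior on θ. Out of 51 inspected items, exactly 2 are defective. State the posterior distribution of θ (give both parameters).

The binomial likelihood is conjugate to the Beta prior: with 2 successes and 49 failures, the posterior is Beta(10.3+2, 3+49) = Beta(12.3, 52).

Posterior: Beta(12.3, 52)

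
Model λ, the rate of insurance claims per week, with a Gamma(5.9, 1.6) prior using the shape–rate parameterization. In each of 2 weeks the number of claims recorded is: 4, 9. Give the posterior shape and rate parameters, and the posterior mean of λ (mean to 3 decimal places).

The Poisson likelihood adds the total count to the shape and the number of exposure periods to the rate. Here ∑xᵢ = 13 and n = 2, so shape 5.9→18.9 and rate 1.6→3.6.
E[λ | data] = 18.9/3.6 = 5.250.

Posterior: Gamma(shape=18.9, rate=3.6); mean ≈ 5.250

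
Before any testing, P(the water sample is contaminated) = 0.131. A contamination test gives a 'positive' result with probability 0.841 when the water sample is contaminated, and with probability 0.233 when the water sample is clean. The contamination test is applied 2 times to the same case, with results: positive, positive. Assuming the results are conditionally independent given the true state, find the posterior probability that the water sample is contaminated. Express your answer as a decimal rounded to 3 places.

Let H be the event that the water sample is contaminated; start with P(H) = 0.131. P('positive'|H) = 0.841, P('positive'|¬H) = 0.233.
Update on result 1 ('positive'): P(H) ← 0.841·0.1310 / (0.841·0.1310 + 0.233·0.8690) = 0.11017/0.31265 = 0.3524.
Update on result 2 ('positive'): P(H) ← 0.841·0.3524 / (0.841·0.3524 + 0.233·0.6476) = 0.29635/0.44725 = 0.6626.

Posterior P(H) ≈ 0.663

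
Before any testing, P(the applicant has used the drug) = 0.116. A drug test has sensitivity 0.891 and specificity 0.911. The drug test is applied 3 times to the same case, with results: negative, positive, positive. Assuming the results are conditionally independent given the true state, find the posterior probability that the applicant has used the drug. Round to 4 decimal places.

With H the event that the applicant has used the drug, the joint likelihood of the observed sequence is P(data|H) = 0.109·0.891·0.891 = 0.086533 and P(data|¬H) = 0.911·0.089·0.089 = 0.0072160.
Bayes: P(H|data) = 0.116·0.086533 / (0.116·0.086533 + 0.884·0.0072160) = 0.010038/0.016417 = 0.6114.

Posterior P(H) ≈ 0.6114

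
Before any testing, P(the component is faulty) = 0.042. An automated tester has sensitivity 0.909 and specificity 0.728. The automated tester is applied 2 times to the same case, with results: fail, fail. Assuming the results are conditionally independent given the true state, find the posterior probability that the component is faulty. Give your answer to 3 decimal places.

Posterior P(H) ≈ 0.329

With H the event that the component is faulty, the joint likelihood of the observed sequence is P(data|H) = 0.909·0.909 = 0.82628 and P(data|¬H) = 0.272·0.272 = 0.073984.
Bayes: P(H|data) = 0.042·0.82628 / (0.042·0.82628 + 0.958·0.073984) = 0.034704/0.10558 = 0.3287.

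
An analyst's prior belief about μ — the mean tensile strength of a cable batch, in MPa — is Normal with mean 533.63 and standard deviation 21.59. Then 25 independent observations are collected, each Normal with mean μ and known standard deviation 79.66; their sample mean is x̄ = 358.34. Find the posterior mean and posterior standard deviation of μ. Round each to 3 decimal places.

Posterior mean ≈ 420.140; posterior SD ≈ 12.819

With known σ, the Normal prior is conjugate. Weight on the data is w = (n/σ²)/(n/σ² + 1/τ₀²) = 0.00393967/(0.00393967+0.00214533) = 0.64744.
Posterior mean = w·x̄ + (1−w)·μ₀ = 0.64744·358.34 + 0.35256·533.63 = 420.140. Posterior variance = 1/(0.00393967+0.00214533) = 164.339, so SD = 12.819.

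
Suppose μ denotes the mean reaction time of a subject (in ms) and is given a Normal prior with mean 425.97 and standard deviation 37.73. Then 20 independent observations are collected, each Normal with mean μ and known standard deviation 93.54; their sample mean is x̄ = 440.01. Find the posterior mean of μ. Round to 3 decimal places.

With known σ, the Normal prior is conjugate. Weight on the data is w = (n/σ²)/(n/σ² + 1/τ₀²) = 0.00228578/(0.00228578+0.00070247) = 0.76492.
Posterior mean = w·x̄ + (1−w)·μ₀ = 0.76492·440.01 + 0.23508·425.97 = 436.710.

Posterior mean ≈ 436.710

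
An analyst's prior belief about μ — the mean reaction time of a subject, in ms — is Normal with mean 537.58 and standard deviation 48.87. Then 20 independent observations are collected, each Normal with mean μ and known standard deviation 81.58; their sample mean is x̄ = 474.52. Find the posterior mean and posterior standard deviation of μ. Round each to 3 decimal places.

With known σ, the Normal prior is conjugate. Weight on the data is w = (n/σ²)/(n/σ² + 1/τ₀²) = 0.00300513/(0.00300513+0.00041871) = 0.87771.
Posterior mean = w·x̄ + (1−w)·μ₀ = 0.87771·474.52 + 0.12229·537.58 = 482.232. Posterior variance = 1/(0.00300513+0.00041871) = 292.070, so SD = 17.090.

Posterior mean ≈ 482.232; posterior SD ≈ 17.090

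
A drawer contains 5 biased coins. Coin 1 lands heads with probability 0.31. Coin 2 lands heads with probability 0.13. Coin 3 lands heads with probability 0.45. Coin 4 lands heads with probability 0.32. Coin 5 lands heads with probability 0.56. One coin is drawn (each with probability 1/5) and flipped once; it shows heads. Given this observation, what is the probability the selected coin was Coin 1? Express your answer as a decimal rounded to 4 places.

Posterior probability ≈ 0.1751

Tabulate prior·likelihood by source: [1] prior 0.2, lik 0.31, product 0.06200; [2] prior 0.2, lik 0.13, product 0.02600; [3] prior 0.2, lik 0.45, product 0.09000; [4] prior 0.2, lik 0.32, product 0.06400; [5] prior 0.2, lik 0.56, product 0.1120.
Normalizing constant = 0.35400; the posterior for Coin 1 is its product over the sum, 0.06200/0.35400 = 0.1751.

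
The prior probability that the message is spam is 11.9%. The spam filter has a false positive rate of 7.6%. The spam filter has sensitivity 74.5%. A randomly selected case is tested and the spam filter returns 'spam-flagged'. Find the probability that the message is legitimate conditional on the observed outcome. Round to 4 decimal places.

Write H for 'the message is spam'. Prior odds H:¬H = 0.119/0.881 = 0.13507. For the 'spam-flagged' outcome, the likelihood ratio is 0.745/0.076 = 9.8026.
Posterior odds = 0.13507 × 9.8026 = 1.3241, so P(H|E) = 1.3241/(1+1.3241) = 0.5697. Then P(¬H|E) = 1 − 0.5697 = 0.4303.

P(¬H | E) ≈ 0.4303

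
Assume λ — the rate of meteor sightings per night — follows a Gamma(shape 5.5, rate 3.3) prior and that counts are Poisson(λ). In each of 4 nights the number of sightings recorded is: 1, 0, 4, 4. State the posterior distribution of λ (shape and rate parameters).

Posterior: Gamma(shape=14.5, rate=7.3)

The Poisson likelihood adds the total count to the shape and the number of exposure periods to the rate. Here ∑xᵢ = 9 and n = 4, so shape 5.5→14.5 and rate 3.3→7.3.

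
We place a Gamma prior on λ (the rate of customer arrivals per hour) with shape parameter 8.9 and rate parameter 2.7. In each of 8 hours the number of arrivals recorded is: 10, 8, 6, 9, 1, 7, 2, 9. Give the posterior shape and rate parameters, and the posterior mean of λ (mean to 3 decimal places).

Total count ∑xᵢ = 52 over n = 8 hours.
Gamma is conjugate to the Poisson likelihood: posterior is Gamma(shape = 8.9+52 = 60.9, rate = 2.7+8 = 10.7).
E[λ | data] = 60.9/10.7 = 5.692.

Posterior: Gamma(shape=60.9, rate=10.7); mean ≈ 5.692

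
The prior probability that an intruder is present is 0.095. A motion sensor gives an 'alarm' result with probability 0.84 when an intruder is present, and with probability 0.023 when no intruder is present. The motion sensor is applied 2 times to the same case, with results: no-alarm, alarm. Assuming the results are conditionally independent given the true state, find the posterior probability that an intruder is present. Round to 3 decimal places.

Posterior P(H) ≈ 0.386

Let H be the event that an intruder is present; start with P(H) = 0.095. P('alarm'|H) = 0.84, P('alarm'|¬H) = 0.023.
Update on result 1 ('no-alarm'): P(H) ← 0.16·0.0950 / (0.16·0.0950 + 0.977·0.9050) = 0.015200/0.89938 = 0.0169.
Update on result 2 ('alarm'): P(H) ← 0.84·0.0169 / (0.84·0.0169 + 0.023·0.9831) = 0.014196/0.036808 = 0.3857.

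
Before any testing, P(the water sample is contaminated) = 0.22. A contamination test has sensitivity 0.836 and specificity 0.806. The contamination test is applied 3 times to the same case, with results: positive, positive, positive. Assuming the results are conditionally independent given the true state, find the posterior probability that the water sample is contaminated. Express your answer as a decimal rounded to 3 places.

With H the event that the water sample is contaminated, the joint likelihood of the observed sequence is P(data|H) = 0.836·0.836·0.836 = 0.58428 and P(data|¬H) = 0.194·0.194·0.194 = 0.0073014.
Bayes: P(H|data) = 0.22·0.58428 / (0.22·0.58428 + 0.78·0.0073014) = 0.12854/0.13424 = 0.9576.

Posterior P(H) ≈ 0.958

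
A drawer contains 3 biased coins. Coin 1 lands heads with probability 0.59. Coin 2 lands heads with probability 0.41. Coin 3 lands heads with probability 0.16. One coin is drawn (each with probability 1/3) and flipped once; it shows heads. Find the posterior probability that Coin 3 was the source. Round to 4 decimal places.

Posterior probability ≈ 0.1379

P(heads|C1) = 0.59; P(heads|C2) = 0.41; P(heads|C3) = 0.16.
Prior × likelihood for each source: 0.333333·0.59=0.1967, 0.333333·0.41=0.1367, 0.333333·0.16=0.05333. Summing gives P(heads) = 0.38667.
P(Coin 3 | heads) = 0.05333 / 0.38667 = 0.1379.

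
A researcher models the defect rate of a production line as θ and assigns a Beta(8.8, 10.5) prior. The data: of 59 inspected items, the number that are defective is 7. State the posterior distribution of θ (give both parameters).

Posterior: Beta(15.8, 62.5)

Observing 7 successes and 52 failures updates Beta(8.8, 10.5) by adding the success and failure counts to the two shape parameters: α = 8.8+7 = 15.8, β = 10.5+52 = 62.5.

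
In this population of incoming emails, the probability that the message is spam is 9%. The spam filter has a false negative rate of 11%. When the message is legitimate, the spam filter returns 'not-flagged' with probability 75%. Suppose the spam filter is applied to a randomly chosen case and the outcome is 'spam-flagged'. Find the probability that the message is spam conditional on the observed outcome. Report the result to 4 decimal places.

Write H for 'the message is spam'. Prior odds H:¬H = 0.09/0.91 = 0.098901. For the 'spam-flagged' outcome, the likelihood ratio is 0.89/0.25 = 3.5600.
Posterior odds = 0.098901 × 3.5600 = 0.35209, so P(H|E) = 0.35209/(1+0.35209) = 0.2604.

P(H | E) ≈ 0.2604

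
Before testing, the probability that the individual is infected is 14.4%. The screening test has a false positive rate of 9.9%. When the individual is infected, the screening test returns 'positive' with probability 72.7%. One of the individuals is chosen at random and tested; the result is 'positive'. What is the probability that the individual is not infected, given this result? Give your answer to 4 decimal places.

Let H be the event that the individual is infected. P(H) = 0.144, so P(¬H) = 0.856. With E the 'positive' result, P(E|H) = 0.727 and P(E|¬H) = 0.099.
P(E) = 0.727·0.144 + 0.099·0.856 = 0.10469 + 0.084744 = 0.18943.
By Bayes' theorem, P(H|E) = 0.10469 / 0.18943 = 0.5526. Hence P(¬H|E) = 1 − 0.5526 = 0.4474.

P(¬H | E) ≈ 0.4474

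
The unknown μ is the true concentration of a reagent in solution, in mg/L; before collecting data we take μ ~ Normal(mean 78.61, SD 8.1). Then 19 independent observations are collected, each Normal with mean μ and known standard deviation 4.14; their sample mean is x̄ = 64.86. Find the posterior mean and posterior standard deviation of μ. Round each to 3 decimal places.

Posterior mean ≈ 65.046; posterior SD ≈ 0.943

With known σ, the Normal prior is conjugate. Weight on the data is w = (n/σ²)/(n/σ² + 1/τ₀²) = 1.10854/(1.10854+0.0152416) = 0.98644.
Posterior mean = w·x̄ + (1−w)·μ₀ = 0.98644·64.86 + 0.013563·78.61 = 65.046. Posterior variance = 1/(1.10854+0.0152416) = 0.889850, so SD = 0.943.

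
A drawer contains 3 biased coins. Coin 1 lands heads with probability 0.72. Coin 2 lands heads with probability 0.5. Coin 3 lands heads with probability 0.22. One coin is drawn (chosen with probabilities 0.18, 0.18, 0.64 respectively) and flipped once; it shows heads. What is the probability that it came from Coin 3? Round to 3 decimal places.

Posterior probability ≈ 0.391

Tabulate prior·likelihood by source: [1] prior 0.18, lik 0.72, product 0.1296; [2] prior 0.18, lik 0.5, product 0.09000; [3] prior 0.64, lik 0.22, product 0.1408.
Normalizing constant = 0.36040; the posterior for Coin 3 is its product over the sum, 0.1408/0.36040 = 0.391.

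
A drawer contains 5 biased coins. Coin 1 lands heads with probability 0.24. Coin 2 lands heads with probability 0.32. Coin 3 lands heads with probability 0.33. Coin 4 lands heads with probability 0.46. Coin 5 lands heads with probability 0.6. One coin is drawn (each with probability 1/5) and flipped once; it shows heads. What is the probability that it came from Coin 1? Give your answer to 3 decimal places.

Tabulate prior·likelihood by source: [1] prior 0.2, lik 0.24, product 0.04800; [2] prior 0.2, lik 0.32, product 0.06400; [3] prior 0.2, lik 0.33, product 0.06600; [4] prior 0.2, lik 0.46, product 0.09200; [5] prior 0.2, lik 0.6, product 0.1200.
Normalizing constant = 0.39000; the posterior for Coin 1 is its product over the sum, 0.04800/0.39000 = 0.123.

Posterior probability ≈ 0.123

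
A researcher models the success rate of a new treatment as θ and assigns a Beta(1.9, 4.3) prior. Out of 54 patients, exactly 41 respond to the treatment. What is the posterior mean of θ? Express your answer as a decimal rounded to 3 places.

Observing 41 successes and 13 failures updates Beta(1.9, 4.3) by adding the success and failure counts to the two shape parameters: α = 1.9+41 = 42.9, β = 4.3+13 = 17.3.
E[θ | data] = 42.9/(42.9+17.3) = 0.713.

Posterior mean ≈ 0.713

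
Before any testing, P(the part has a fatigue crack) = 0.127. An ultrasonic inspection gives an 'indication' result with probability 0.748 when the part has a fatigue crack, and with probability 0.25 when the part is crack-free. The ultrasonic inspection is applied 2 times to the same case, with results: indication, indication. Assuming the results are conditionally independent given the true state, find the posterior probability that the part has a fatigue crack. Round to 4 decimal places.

Posterior P(H) ≈ 0.5657

Let H be the event that the part has a fatigue crack; start with P(H) = 0.127. P('indication'|H) = 0.748, P('indication'|¬H) = 0.25.
Update on result 1 ('indication'): P(H) ← 0.748·0.1270 / (0.748·0.1270 + 0.25·0.8730) = 0.094996/0.31325 = 0.3033.
Update on result 2 ('indication'): P(H) ← 0.748·0.3033 / (0.748·0.3033 + 0.25·0.6967) = 0.22684/0.40103 = 0.5657.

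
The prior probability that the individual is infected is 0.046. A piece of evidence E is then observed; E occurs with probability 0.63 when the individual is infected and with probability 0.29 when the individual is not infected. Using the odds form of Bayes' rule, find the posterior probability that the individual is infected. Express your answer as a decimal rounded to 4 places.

Prior odds = 0.046/(1−0.046) = 0.048218.
Likelihood ratio for E = 0.63/0.29 = 2.1724.
Posterior odds = prior odds × LR = 0.10475.
Posterior probability = odds/(1+odds) = 0.10475/1.1047 = 0.0948.

Posterior probability ≈ 0.0948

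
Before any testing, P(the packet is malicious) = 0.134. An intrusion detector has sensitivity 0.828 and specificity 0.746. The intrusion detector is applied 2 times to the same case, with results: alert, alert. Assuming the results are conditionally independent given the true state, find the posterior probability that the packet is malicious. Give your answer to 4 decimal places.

Posterior P(H) ≈ 0.6218

With H the event that the packet is malicious, the joint likelihood of the observed sequence is P(data|H) = 0.828·0.828 = 0.68558 and P(data|¬H) = 0.254·0.254 = 0.064516.
Bayes: P(H|data) = 0.134·0.68558 / (0.134·0.68558 + 0.866·0.064516) = 0.091868/0.14774 = 0.6218.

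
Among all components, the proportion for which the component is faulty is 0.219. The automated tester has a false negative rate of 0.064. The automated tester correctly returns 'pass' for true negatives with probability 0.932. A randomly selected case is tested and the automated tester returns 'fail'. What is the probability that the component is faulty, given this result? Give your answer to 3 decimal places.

Let H be the event that the component is faulty. P(H) = 0.219, so P(¬H) = 0.781. With E the 'fail' result, P(E|H) = 0.936 and P(E|¬H) = 0.068.
P(E) = 0.936·0.219 + 0.068·0.781 = 0.20498 + 0.053108 = 0.25809.
By Bayes' theorem, P(H|E) = 0.20498 / 0.25809 = 0.794.

P(H | E) ≈ 0.794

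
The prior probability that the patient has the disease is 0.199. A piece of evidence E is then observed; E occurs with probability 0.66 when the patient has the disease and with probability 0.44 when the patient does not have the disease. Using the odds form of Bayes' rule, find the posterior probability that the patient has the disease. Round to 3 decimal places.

Posterior probability ≈ 0.271

Prior odds = 0.199/(1−0.199) = 0.24844.
Likelihood ratio for E = 0.66/0.44 = 1.5000.
Posterior odds = prior odds × LR = 0.37266.
Posterior probability = odds/(1+odds) = 0.37266/1.3727 = 0.271.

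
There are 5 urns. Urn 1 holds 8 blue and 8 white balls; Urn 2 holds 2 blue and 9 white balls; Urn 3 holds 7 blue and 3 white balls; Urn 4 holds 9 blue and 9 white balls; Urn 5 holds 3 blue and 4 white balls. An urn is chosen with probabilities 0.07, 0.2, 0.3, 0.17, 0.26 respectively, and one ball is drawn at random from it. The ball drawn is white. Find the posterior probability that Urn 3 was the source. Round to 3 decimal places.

Posterior probability ≈ 0.172

P(white|Urn 1) = 0.5; P(white|Urn 2) = 0.8182; P(white|Urn 3) = 0.3; P(white|Urn 4) = 0.5; P(white|Urn 5) = 0.5714.
Prior × likelihood for each source: 0.07·0.5=0.03500, 0.2·0.8182=0.1636, 0.3·0.3=0.09000, 0.17·0.5=0.08500, 0.26·0.5714=0.1486. Summing gives P(white) = 0.52221.
P(Urn 3 | white) = 0.09000 / 0.52221 = 0.172.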